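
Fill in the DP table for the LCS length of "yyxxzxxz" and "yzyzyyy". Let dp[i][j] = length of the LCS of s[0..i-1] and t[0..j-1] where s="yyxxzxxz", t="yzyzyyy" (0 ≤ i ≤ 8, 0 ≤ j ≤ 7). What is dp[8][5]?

   ''  y  z  y  z  y  y  y
''  0  0  0  0  0  0  0  0
 y  0  1  1  1  1  1  1  1
 y  0  1  1  2  2  2  2  2
 x  0  1  1  2  2  2  2  2
 x  0  1  1  2  2  2  2  2
 z  0  1  2  2  3  3  3  3
 x  0  1  2  2  3  3  3  3
 x  0  1  2  2  3  3  3  3
 z  0  1  2  2  3  3  3  3

3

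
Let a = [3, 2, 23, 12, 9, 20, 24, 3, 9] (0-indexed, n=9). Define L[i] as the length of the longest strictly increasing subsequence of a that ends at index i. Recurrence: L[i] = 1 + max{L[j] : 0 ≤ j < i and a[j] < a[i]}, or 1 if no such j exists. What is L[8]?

   i    0    1    2    3    4    5    6    7    8
a[i]    3    2   23   12    9   20   24    3    9
L[i]    1    1    2    2    2    3    4    2    3

3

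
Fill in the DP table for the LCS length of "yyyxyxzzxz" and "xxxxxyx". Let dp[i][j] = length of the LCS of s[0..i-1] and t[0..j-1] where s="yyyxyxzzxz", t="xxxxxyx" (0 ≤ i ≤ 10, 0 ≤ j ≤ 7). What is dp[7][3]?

2

   ''  x  x  x  x  x  y  x
''  0  0  0  0  0  0  0  0
 y  0  0  0  0  0  0  1  1
 y  0  0  0  0  0  0  1  1
 y  0  0  0  0  0  0  1  1
 x  0  1  1  1  1  1  1  2
 y  0  1  1  1  1  1  2  2
 x  0  1  2  2  2  2  2  3
 z  0  1  2  2  2  2  2  3
 z  0  1  2  2  2  2  2  3
 x  0  1  2  3  3  3  3  3
 z  0  1  2  3  3  3  3  3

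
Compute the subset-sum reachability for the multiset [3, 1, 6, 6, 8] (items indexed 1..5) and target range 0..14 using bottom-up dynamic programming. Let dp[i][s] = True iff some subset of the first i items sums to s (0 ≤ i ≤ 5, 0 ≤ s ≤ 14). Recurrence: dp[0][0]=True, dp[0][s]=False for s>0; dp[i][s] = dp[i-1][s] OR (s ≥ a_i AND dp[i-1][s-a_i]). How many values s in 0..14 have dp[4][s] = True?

i\s   0   1   2   3   4   5   6   7   8   9  10  11  12  13  14
  0   T   F   F   F   F   F   F   F   F   F   F   F   F   F   F
  1   T   F   F   T   F   F   F   F   F   F   F   F   F   F   F
  2   T   T   F   T   T   F   F   F   F   F   F   F   F   F   F
  3   T   T   F   T   T   F   T   T   F   T   T   F   F   F   F
  4   T   T   F   T   T   F   T   T   F   T   T   F   T   T   F
  5   T   T   F   T   T   F   T   T   T   T   T   T   T   T   T

10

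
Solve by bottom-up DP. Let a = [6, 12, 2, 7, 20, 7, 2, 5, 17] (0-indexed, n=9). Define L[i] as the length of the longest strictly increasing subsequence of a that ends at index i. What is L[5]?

2

   i    0    1    2    3    4    5    6    7    8
a[i]    6   12    2    7   20    7    2    5   17
L[i]    1    2    1    2    3    2    1    2    3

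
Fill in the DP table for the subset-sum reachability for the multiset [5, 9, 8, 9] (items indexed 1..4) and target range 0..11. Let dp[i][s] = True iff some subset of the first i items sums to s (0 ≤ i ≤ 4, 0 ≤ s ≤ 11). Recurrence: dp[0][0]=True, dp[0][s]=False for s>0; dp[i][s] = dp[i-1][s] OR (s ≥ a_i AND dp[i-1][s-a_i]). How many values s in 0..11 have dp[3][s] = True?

4

i\s   0   1   2   3   4   5   6   7   8   9  10  11
  0   T   F   F   F   F   F   F   F   F   F   F   F
  1   T   F   F   F   F   T   F   F   F   F   F   F
  2   T   F   F   F   F   T   F   F   F   T   F   F
  3   T   F   F   F   F   T   F   F   T   T   F   F
  4   T   F   F   F   F   T   F   F   T   T   F   F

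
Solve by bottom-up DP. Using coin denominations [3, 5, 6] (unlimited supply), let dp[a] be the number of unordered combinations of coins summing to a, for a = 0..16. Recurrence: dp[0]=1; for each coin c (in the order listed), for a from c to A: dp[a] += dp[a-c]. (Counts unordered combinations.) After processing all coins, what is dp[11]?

after  coin     0     1     2     3     4     5     6     7     8     9    10    11    12    13    14    15    16
          3     1     0     0     1     0     0     1     0     0     1     0     0     1     0     0     1     0
          5     1     0     0     1     0     1     1     0     1     1     1     1     1     1     1     2     1
          6     1     0     0     1     0     1     2     0     1     2     1     2     3     1     2     4     2

2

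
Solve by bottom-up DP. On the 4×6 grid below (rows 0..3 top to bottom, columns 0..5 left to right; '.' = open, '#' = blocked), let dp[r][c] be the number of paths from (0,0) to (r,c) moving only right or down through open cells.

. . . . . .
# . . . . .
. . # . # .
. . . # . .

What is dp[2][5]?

5

r\c   0   1   2   3   4   5
  0   1   1   1   1   1   1
  1   0   1   2   3   4   5
  2   0   1   0   3   0   5
  3   0   1   1   0   0   5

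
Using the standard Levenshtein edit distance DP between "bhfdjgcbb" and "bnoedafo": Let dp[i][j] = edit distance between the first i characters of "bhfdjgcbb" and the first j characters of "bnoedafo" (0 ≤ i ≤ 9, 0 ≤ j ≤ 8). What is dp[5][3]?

   ''  b  n  o  e  d  a  f  o
''  0  1  2  3  4  5  6  7  8
 b  1  0  1  2  3  4  5  6  7
 h  2  1  1  2  3  4  5  6  7
 f  3  2  2  2  3  4  5  5  6
 d  4  3  3  3  3  3  4  5  6
 j  5  4  4  4  4  4  4  5  6
 g  6  5  5  5  5  5  5  5  6
 c  7  6  6  6  6  6  6  6  6
 b  8  7  7  7  7  7  7  7  7
 b  9  8  8  8  8  8  8  8  8

4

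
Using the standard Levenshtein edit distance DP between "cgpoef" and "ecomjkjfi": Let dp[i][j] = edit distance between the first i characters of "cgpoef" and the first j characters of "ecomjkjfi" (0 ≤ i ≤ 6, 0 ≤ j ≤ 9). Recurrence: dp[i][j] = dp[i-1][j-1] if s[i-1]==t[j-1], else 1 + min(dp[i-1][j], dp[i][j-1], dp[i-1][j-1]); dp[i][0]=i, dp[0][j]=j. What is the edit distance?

   ''  e  c  o  m  j  k  j  f  i
''  0  1  2  3  4  5  6  7  8  9
 c  1  1  1  2  3  4  5  6  7  8
 g  2  2  2  2  3  4  5  6  7  8
 p  3  3  3  3  3  4  5  6  7  8
 o  4  4  4  3  4  4  5  6  7  8
 e  5  4  5  4  4  5  5  6  7  8
 f  6  5  5  5  5  5  6  6  6  7

7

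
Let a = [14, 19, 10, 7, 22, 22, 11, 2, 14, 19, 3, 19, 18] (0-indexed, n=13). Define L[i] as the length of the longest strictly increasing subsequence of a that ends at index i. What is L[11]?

   i    0    1    2    3    4    5    6    7    8    9   10   11   12
a[i]   14   19   10    7   22   22   11    2   14   19    3   19   18
L[i]    1    2    1    1    3    3    2    1    3    4    2    4    4

4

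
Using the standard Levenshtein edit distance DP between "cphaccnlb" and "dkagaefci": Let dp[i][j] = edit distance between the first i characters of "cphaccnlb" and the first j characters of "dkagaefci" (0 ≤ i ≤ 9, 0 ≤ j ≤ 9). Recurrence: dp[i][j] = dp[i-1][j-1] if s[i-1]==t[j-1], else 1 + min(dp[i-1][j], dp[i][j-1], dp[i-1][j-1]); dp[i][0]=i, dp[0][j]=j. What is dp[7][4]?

6

   ''  d  k  a  g  a  e  f  c  i
''  0  1  2  3  4  5  6  7  8  9
 c  1  1  2  3  4  5  6  7  7  8
 p  2  2  2  3  4  5  6  7  8  8
 h  3  3  3  3  4  5  6  7  8  9
 a  4  4  4  3  4  4  5  6  7  8
 c  5  5  5  4  4  5  5  6  6  7
 c  6  6  6  5  5  5  6  6  6  7
 n  7  7  7  6  6  6  6  7  7  7
 l  8  8  8  7  7  7  7  7  8  8
 b  9  9  9  8  8  8  8  8  8  9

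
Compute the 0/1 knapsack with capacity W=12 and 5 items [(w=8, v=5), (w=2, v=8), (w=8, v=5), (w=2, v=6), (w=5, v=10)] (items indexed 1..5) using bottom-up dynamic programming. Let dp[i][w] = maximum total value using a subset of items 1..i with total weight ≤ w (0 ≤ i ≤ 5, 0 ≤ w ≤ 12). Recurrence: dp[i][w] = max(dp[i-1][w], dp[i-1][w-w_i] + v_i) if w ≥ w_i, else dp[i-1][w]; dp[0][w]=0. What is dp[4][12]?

19

i\w   0   1   2   3   4   5   6   7   8   9  10  11  12
  0   0   0   0   0   0   0   0   0   0   0   0   0   0
  1   0   0   0   0   0   0   0   0   5   5   5   5   5
  2   0   0   8   8   8   8   8   8   8   8  13  13  13
  3   0   0   8   8   8   8   8   8   8   8  13  13  13
  4   0   0   8   8  14  14  14  14  14  14  14  14  19
  5   0   0   8   8  14  14  14  18  18  24  24  24  24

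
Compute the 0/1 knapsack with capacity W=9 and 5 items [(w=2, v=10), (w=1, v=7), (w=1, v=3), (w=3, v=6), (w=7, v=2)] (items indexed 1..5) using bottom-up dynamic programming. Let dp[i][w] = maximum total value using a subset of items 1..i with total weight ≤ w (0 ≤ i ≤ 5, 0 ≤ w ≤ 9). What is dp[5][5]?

i\w   0   1   2   3   4   5   6   7   8   9
  0   0   0   0   0   0   0   0   0   0   0
  1   0   0  10  10  10  10  10  10  10  10
  2   0   7  10  17  17  17  17  17  17  17
  3   0   7  10  17  20  20  20  20  20  20
  4   0   7  10  17  20  20  23  26  26  26
  5   0   7  10  17  20  20  23  26  26  26

20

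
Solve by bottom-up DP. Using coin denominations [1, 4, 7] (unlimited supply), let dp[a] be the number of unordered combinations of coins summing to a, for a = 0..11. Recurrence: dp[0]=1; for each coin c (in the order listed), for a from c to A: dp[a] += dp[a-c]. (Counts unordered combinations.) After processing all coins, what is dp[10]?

after  coin     0     1     2     3     4     5     6     7     8     9    10    11
          1     1     1     1     1     1     1     1     1     1     1     1     1
          4     1     1     1     1     2     2     2     2     3     3     3     3
          7     1     1     1     1     2     2     2     3     4     4     4     5

4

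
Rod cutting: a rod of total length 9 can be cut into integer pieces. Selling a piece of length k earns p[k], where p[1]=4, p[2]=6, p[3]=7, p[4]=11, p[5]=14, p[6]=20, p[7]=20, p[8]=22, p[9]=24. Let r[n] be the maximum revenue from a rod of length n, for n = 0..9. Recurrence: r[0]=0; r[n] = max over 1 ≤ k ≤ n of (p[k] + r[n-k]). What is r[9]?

36

   n    0    1    2    3    4    5    6    7    8    9
r[n]    0    4    8   12   16   20   24   28   32   36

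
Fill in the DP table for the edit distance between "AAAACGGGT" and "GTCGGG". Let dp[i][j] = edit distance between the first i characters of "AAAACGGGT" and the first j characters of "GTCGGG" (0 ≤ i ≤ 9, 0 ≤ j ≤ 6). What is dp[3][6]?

   ''  G  T  C  G  G  G
''  0  1  2  3  4  5  6
 A  1  1  2  3  4  5  6
 A  2  2  2  3  4  5  6
 A  3  3  3  3  4  5  6
 A  4  4  4  4  4  5  6
 C  5  5  5  4  5  5  6
 G  6  5  6  5  4  5  5
 G  7  6  6  6  5  4  5
 G  8  7  7  7  6  5  4
 T  9  8  7  8  7  6  5

6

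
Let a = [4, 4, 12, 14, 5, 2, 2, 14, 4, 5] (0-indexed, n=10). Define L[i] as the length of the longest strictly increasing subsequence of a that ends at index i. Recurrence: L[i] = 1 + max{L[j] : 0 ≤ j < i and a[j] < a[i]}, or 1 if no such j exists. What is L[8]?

   i    0    1    2    3    4    5    6    7    8    9
a[i]    4    4   12   14    5    2    2   14    4    5
L[i]    1    1    2    3    2    1    1    3    2    3

2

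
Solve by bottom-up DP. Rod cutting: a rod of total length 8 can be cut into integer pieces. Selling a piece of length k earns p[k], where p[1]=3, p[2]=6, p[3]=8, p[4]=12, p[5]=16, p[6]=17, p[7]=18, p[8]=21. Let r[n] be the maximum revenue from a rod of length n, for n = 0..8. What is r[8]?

25

   n    0    1    2    3    4    5    6    7    8
r[n]    0    3    6    9   12   16   19   22   25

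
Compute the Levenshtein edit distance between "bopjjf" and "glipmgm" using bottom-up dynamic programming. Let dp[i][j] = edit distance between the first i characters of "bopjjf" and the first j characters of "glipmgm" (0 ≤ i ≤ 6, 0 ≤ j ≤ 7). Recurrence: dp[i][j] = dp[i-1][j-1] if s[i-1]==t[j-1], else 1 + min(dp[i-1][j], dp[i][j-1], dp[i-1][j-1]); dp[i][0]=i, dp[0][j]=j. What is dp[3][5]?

4

   ''  g  l  i  p  m  g  m
''  0  1  2  3  4  5  6  7
 b  1  1  2  3  4  5  6  7
 o  2  2  2  3  4  5  6  7
 p  3  3  3  3  3  4  5  6
 j  4  4  4  4  4  4  5  6
 j  5  5  5  5  5  5  5  6
 f  6  6  6  6  6  6  6  6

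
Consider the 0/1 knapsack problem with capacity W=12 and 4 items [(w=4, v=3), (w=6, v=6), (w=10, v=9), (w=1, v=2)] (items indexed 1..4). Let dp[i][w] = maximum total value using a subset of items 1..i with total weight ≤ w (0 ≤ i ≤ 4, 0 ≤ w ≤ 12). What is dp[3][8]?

6

i\w   0   1   2   3   4   5   6   7   8   9  10  11  12
  0   0   0   0   0   0   0   0   0   0   0   0   0   0
  1   0   0   0   0   3   3   3   3   3   3   3   3   3
  2   0   0   0   0   3   3   6   6   6   6   9   9   9
  3   0   0   0   0   3   3   6   6   6   6   9   9   9
  4   0   2   2   2   3   5   6   8   8   8   9  11  11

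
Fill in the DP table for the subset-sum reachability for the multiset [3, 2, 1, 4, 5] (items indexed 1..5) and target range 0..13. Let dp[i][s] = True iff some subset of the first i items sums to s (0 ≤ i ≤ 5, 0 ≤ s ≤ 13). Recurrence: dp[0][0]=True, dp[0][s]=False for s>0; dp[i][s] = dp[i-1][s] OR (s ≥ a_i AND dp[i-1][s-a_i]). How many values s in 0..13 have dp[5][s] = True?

14

i\s   0   1   2   3   4   5   6   7   8   9  10  11  12  13
  0   T   F   F   F   F   F   F   F   F   F   F   F   F   F
  1   T   F   F   T   F   F   F   F   F   F   F   F   F   F
  2   T   F   T   T   F   T   F   F   F   F   F   F   F   F
  3   T   T   T   T   T   T   T   F   F   F   F   F   F   F
  4   T   T   T   T   T   T   T   T   T   T   T   F   F   F
  5   T   T   T   T   T   T   T   T   T   T   T   T   T   T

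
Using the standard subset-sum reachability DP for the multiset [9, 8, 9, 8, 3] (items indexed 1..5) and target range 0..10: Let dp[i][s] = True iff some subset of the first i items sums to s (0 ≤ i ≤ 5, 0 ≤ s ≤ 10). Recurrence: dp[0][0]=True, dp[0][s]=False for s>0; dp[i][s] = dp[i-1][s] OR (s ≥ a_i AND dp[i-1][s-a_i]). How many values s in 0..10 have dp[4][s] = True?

i\s   0   1   2   3   4   5   6   7   8   9  10
  0   T   F   F   F   F   F   F   F   F   F   F
  1   T   F   F   F   F   F   F   F   F   T   F
  2   T   F   F   F   F   F   F   F   T   T   F
  3   T   F   F   F   F   F   F   F   T   T   F
  4   T   F   F   F   F   F   F   F   T   T   F
  5   T   F   F   T   F   F   F   F   T   T   F

3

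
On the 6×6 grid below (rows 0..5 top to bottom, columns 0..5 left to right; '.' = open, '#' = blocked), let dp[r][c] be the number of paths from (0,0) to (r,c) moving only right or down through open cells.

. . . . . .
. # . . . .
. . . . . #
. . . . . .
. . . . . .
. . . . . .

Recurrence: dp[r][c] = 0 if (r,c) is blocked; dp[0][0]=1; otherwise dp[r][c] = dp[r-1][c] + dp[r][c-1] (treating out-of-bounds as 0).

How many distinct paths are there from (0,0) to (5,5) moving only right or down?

r\c   0   1   2   3   4   5
  0   1   1   1   1   1   1
  1   1   0   1   2   3   4
  2   1   1   2   4   7   0
  3   1   2   4   8  15  15
  4   1   3   7  15  30  45
  5   1   4  11  26  56 101

101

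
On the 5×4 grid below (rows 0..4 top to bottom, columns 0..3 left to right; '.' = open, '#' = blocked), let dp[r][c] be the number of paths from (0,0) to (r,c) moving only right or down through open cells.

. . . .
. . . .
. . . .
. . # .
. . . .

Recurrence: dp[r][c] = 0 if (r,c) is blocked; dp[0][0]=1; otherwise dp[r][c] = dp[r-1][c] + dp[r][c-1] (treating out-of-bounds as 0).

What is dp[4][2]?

5

r\c   0   1   2   3
  0   1   1   1   1
  1   1   2   3   4
  2   1   3   6  10
  3   1   4   0  10
  4   1   5   5  15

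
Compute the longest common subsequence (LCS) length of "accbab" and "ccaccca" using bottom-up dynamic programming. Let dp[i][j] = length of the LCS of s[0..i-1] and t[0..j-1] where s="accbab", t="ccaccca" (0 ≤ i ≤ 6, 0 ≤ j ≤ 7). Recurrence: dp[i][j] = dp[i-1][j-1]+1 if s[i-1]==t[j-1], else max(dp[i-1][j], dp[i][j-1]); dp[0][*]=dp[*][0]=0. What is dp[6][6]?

   ''  c  c  a  c  c  c  a
''  0  0  0  0  0  0  0  0
 a  0  0  0  1  1  1  1  1
 c  0  1  1  1  2  2  2  2
 c  0  1  2  2  2  3  3  3
 b  0  1  2  2  2  3  3  3
 a  0  1  2  3  3  3  3  4
 b  0  1  2  3  3  3  3  4

3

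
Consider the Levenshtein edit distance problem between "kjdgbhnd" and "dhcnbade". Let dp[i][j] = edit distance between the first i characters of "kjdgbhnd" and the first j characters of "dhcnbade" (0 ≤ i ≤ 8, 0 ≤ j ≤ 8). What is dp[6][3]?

5

   ''  d  h  c  n  b  a  d  e
''  0  1  2  3  4  5  6  7  8
 k  1  1  2  3  4  5  6  7  8
 j  2  2  2  3  4  5  6  7  8
 d  3  2  3  3  4  5  6  6  7
 g  4  3  3  4  4  5  6  7  7
 b  5  4  4  4  5  4  5  6  7
 h  6  5  4  5  5  5  5  6  7
 n  7  6  5  5  5  6  6  6  7
 d  8  7  6  6  6  6  7  6  7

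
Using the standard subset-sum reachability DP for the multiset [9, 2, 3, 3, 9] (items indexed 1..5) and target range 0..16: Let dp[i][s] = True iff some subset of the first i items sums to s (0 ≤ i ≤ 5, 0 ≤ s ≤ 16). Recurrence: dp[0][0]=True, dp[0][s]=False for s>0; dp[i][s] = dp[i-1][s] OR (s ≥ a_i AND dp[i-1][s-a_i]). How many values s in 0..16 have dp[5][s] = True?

i\s   0   1   2   3   4   5   6   7   8   9  10  11  12  13  14  15  16
  0   T   F   F   F   F   F   F   F   F   F   F   F   F   F   F   F   F
  1   T   F   F   F   F   F   F   F   F   T   F   F   F   F   F   F   F
  2   T   F   T   F   F   F   F   F   F   T   F   T   F   F   F   F   F
  3   T   F   T   T   F   T   F   F   F   T   F   T   T   F   T   F   F
  4   T   F   T   T   F   T   T   F   T   T   F   T   T   F   T   T   F
  5   T   F   T   T   F   T   T   F   T   T   F   T   T   F   T   T   F

11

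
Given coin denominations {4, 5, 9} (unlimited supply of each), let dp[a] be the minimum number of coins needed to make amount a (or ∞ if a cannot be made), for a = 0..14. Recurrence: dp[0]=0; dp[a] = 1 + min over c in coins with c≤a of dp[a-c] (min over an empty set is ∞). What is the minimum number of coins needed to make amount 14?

2

 a  0  1  2  3  4  5  6  7  8  9 10 11 12 13 14
dp  0  -  -  -  1  1  -  -  2  1  2  -  3  2  2
(- denotes ∞ / unreachable)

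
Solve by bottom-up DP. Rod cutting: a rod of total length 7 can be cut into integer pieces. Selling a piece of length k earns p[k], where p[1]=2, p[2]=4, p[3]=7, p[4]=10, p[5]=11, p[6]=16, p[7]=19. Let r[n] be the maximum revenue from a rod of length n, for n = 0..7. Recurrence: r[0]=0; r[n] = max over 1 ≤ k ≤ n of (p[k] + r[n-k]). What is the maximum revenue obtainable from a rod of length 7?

   n    0    1    2    3    4    5    6    7
r[n]    0    2    4    7   10   12   16   19

19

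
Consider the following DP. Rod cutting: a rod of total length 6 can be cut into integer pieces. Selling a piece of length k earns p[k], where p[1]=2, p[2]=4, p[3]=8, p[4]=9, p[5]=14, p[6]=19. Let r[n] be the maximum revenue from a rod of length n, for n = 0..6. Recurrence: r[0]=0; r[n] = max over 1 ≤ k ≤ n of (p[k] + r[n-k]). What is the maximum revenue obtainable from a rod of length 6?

19

   n    0    1    2    3    4    5    6
r[n]    0    2    4    8   10   14   19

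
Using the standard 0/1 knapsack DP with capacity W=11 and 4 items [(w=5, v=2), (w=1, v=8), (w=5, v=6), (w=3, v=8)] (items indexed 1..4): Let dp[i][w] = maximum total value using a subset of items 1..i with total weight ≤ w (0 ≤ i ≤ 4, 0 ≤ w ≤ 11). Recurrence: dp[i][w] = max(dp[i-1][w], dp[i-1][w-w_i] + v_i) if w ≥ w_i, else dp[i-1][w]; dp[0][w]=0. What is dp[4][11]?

i\w   0   1   2   3   4   5   6   7   8   9  10  11
  0   0   0   0   0   0   0   0   0   0   0   0   0
  1   0   0   0   0   0   2   2   2   2   2   2   2
  2   0   8   8   8   8   8  10  10  10  10  10  10
  3   0   8   8   8   8   8  14  14  14  14  14  16
  4   0   8   8   8  16  16  16  16  16  22  22  22

22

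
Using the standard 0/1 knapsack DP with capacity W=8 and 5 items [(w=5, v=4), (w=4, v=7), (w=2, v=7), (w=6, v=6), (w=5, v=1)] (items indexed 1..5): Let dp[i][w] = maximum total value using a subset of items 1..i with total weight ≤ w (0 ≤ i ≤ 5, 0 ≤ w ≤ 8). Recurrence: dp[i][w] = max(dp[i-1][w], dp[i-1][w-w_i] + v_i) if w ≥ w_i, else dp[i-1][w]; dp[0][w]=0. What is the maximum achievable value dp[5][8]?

i\w   0   1   2   3   4   5   6   7   8
  0   0   0   0   0   0   0   0   0   0
  1   0   0   0   0   0   4   4   4   4
  2   0   0   0   0   7   7   7   7   7
  3   0   0   7   7   7   7  14  14  14
  4   0   0   7   7   7   7  14  14  14
  5   0   0   7   7   7   7  14  14  14

14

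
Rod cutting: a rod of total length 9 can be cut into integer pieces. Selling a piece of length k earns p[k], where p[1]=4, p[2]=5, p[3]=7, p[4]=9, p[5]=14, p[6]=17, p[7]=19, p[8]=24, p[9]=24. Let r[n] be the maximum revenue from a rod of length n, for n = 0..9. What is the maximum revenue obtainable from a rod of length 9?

   n    0    1    2    3    4    5    6    7    8    9
r[n]    0    4    8   12   16   20   24   28   32   36

36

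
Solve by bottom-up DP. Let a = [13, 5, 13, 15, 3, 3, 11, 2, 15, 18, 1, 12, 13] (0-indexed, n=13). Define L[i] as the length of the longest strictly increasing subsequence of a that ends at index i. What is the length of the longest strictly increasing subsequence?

4

   i    0    1    2    3    4    5    6    7    8    9   10   11   12
a[i]   13    5   13   15    3    3   11    2   15   18    1   12   13
L[i]    1    1    2    3    1    1    2    1    3    4    1    3    4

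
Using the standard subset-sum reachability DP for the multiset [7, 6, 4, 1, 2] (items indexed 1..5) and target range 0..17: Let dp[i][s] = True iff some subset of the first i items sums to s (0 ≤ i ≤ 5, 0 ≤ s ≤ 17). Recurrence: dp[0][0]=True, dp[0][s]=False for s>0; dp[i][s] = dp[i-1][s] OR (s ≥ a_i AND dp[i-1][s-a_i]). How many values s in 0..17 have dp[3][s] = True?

8

i\s   0   1   2   3   4   5   6   7   8   9  10  11  12  13  14  15  16  17
  0   T   F   F   F   F   F   F   F   F   F   F   F   F   F   F   F   F   F
  1   T   F   F   F   F   F   F   T   F   F   F   F   F   F   F   F   F   F
  2   T   F   F   F   F   F   T   T   F   F   F   F   F   T   F   F   F   F
  3   T   F   F   F   T   F   T   T   F   F   T   T   F   T   F   F   F   T
  4   T   T   F   F   T   T   T   T   T   F   T   T   T   T   T   F   F   T
  5   T   T   T   T   T   T   T   T   T   T   T   T   T   T   T   T   T   T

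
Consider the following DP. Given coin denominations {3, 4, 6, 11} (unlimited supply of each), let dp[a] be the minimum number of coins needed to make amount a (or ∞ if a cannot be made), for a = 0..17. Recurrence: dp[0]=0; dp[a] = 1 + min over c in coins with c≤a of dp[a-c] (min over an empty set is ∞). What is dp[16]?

 a  0  1  2  3  4  5  6  7  8  9 10 11 12 13 14 15 16 17
dp  0  -  -  1  1  -  1  2  2  2  2  1  2  3  2  2  3  2
(- denotes ∞ / unreachable)

3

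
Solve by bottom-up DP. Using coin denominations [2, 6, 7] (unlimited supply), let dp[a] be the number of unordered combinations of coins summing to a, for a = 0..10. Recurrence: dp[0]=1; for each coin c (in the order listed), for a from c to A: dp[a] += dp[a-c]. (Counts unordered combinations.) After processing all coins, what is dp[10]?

after  coin     0     1     2     3     4     5     6     7     8     9    10
          2     1     0     1     0     1     0     1     0     1     0     1
          6     1     0     1     0     1     0     2     0     2     0     2
          7     1     0     1     0     1     0     2     1     2     1     2

2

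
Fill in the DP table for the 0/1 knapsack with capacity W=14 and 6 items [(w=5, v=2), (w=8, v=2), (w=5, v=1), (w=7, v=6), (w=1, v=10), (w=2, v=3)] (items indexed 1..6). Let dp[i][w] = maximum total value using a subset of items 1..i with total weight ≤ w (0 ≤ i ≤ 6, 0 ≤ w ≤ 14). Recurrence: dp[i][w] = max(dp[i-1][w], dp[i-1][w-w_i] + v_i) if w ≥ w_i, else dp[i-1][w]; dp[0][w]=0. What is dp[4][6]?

2

i\w   0   1   2   3   4   5   6   7   8   9  10  11  12  13  14
  0   0   0   0   0   0   0   0   0   0   0   0   0   0   0   0
  1   0   0   0   0   0   2   2   2   2   2   2   2   2   2   2
  2   0   0   0   0   0   2   2   2   2   2   2   2   2   4   4
  3   0   0   0   0   0   2   2   2   2   2   3   3   3   4   4
  4   0   0   0   0   0   2   2   6   6   6   6   6   8   8   8
  5   0  10  10  10  10  10  12  12  16  16  16  16  16  18  18
  6   0  10  10  13  13  13  13  13  16  16  19  19  19  19  19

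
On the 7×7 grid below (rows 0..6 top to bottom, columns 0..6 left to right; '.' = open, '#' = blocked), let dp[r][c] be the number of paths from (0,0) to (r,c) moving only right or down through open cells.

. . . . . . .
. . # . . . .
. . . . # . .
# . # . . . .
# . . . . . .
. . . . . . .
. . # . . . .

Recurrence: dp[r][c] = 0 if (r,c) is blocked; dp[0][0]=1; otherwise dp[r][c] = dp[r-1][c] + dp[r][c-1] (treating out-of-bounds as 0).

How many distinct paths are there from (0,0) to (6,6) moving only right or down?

153

r\c   0   1   2   3   4   5   6
  0   1   1   1   1   1   1   1
  1   1   2   0   1   2   3   4
  2   1   3   3   4   0   3   7
  3   0   3   0   4   4   7  14
  4   0   3   3   7  11  18  32
  5   0   3   6  13  24  42  74
  6   0   3   0  13  37  79 153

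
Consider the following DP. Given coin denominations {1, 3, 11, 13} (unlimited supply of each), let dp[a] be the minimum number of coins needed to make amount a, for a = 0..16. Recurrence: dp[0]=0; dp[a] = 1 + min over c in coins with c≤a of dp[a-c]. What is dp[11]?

1

 a  0  1  2  3  4  5  6  7  8  9 10 11 12 13 14 15 16
dp  0  1  2  1  2  3  2  3  4  3  4  1  2  1  2  3  2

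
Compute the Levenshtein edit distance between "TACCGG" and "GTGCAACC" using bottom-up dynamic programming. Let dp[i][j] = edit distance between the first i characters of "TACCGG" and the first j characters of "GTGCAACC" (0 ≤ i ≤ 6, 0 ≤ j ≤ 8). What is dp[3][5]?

   ''  G  T  G  C  A  A  C  C
''  0  1  2  3  4  5  6  7  8
 T  1  1  1  2  3  4  5  6  7
 A  2  2  2  2  3  3  4  5  6
 C  3  3  3  3  2  3  4  4  5
 C  4  4  4  4  3  3  4  4  4
 G  5  4  5  4  4  4  4  5  5
 G  6  5  5  5  5  5  5  5  6

3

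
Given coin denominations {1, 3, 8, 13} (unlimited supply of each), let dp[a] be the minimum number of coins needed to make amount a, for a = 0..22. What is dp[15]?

3

 a  0  1  2  3  4  5  6  7  8  9 10 11 12 13 14 15 16 17 18 19 20 21 22
dp  0  1  2  1  2  3  2  3  1  2  3  2  3  1  2  3  2  3  4  3  4  2  3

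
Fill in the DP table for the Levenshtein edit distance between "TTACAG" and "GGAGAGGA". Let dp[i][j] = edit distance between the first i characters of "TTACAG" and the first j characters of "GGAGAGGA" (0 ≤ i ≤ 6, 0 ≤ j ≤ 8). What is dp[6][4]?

   ''  G  G  A  G  A  G  G  A
''  0  1  2  3  4  5  6  7  8
 T  1  1  2  3  4  5  6  7  8
 T  2  2  2  3  4  5  6  7  8
 A  3  3  3  2  3  4  5  6  7
 C  4  4  4  3  3  4  5  6  7
 A  5  5  5  4  4  3  4  5  6
 G  6  5  5  5  4  4  3  4  5

4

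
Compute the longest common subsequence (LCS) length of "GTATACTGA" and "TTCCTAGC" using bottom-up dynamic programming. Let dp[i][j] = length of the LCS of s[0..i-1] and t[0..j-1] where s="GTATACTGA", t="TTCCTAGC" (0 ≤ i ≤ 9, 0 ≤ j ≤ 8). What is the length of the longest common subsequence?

   ''  T  T  C  C  T  A  G  C
''  0  0  0  0  0  0  0  0  0
 G  0  0  0  0  0  0  0  1  1
 T  0  1  1  1  1  1  1  1  1
 A  0  1  1  1  1  1  2  2  2
 T  0  1  2  2  2  2  2  2  2
 A  0  1  2  2  2  2  3  3  3
 C  0  1  2  3  3  3  3  3  4
 T  0  1  2  3  3  4  4  4  4
 G  0  1  2  3  3  4  4  5  5
 A  0  1  2  3  3  4  5  5  5

5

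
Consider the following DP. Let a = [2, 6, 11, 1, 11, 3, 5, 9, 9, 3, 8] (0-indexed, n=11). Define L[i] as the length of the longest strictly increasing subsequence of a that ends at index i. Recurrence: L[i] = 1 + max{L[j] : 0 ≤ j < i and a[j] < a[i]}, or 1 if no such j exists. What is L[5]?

   i    0    1    2    3    4    5    6    7    8    9   10
a[i]    2    6   11    1   11    3    5    9    9    3    8
L[i]    1    2    3    1    3    2    3    4    4    2    4

2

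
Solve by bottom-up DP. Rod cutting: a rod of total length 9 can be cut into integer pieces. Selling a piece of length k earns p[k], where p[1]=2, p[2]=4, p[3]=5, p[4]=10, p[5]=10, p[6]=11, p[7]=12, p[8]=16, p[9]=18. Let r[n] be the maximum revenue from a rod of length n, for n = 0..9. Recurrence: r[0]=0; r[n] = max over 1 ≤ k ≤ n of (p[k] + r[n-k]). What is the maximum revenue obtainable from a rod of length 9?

22

   n    0    1    2    3    4    5    6    7    8    9
r[n]    0    2    4    6   10   12   14   16   20   22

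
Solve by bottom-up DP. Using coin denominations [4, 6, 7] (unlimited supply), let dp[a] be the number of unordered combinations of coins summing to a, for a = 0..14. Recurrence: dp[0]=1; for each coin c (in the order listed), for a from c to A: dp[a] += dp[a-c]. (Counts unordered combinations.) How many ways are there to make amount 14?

after  coin     0     1     2     3     4     5     6     7     8     9    10    11    12    13    14
          4     1     0     0     0     1     0     0     0     1     0     0     0     1     0     0
          6     1     0     0     0     1     0     1     0     1     0     1     0     2     0     1
          7     1     0     0     0     1     0     1     1     1     0     1     1     2     1     2

2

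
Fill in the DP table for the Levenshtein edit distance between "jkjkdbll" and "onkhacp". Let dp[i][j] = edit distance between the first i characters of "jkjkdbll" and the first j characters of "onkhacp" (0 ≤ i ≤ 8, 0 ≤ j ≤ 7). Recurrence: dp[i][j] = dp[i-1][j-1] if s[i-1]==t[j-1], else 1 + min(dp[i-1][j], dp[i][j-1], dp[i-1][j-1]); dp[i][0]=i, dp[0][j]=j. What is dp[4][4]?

4

   ''  o  n  k  h  a  c  p
''  0  1  2  3  4  5  6  7
 j  1  1  2  3  4  5  6  7
 k  2  2  2  2  3  4  5  6
 j  3  3  3  3  3  4  5  6
 k  4  4  4  3  4  4  5  6
 d  5  5  5  4  4  5  5  6
 b  6  6  6  5  5  5  6  6
 l  7  7  7  6  6  6  6  7
 l  8  8  8  7  7  7  7  7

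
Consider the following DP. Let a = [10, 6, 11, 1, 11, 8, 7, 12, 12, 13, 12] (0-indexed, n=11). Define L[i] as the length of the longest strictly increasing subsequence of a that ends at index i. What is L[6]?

2

   i    0    1    2    3    4    5    6    7    8    9   10
a[i]   10    6   11    1   11    8    7   12   12   13   12
L[i]    1    1    2    1    2    2    2    3    3    4    3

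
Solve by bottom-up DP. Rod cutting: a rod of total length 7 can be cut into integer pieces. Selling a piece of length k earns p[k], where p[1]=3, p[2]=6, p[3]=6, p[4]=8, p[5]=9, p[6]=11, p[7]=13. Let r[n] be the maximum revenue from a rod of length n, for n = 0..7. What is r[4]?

12

   n    0    1    2    3    4    5    6    7
r[n]    0    3    6    9   12   15   18   21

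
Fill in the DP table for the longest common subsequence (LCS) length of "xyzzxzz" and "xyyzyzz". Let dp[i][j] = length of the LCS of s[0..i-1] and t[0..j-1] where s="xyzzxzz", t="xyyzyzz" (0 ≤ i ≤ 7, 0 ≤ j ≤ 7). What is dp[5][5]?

3

   ''  x  y  y  z  y  z  z
''  0  0  0  0  0  0  0  0
 x  0  1  1  1  1  1  1  1
 y  0  1  2  2  2  2  2  2
 z  0  1  2  2  3  3  3  3
 z  0  1  2  2  3  3  4  4
 x  0  1  2  2  3  3  4  4
 z  0  1  2  2  3  3  4  5
 z  0  1  2  2  3  3  4  5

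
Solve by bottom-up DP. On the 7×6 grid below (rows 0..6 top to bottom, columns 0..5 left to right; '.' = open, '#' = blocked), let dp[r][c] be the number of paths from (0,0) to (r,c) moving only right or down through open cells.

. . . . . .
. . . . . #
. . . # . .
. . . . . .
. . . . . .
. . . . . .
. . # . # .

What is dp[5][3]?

46

r\c   0   1   2   3   4   5
  0   1   1   1   1   1   1
  1   1   2   3   4   5   0
  2   1   3   6   0   5   5
  3   1   4  10  10  15  20
  4   1   5  15  25  40  60
  5   1   6  21  46  86 146
  6   1   7   0  46   0 146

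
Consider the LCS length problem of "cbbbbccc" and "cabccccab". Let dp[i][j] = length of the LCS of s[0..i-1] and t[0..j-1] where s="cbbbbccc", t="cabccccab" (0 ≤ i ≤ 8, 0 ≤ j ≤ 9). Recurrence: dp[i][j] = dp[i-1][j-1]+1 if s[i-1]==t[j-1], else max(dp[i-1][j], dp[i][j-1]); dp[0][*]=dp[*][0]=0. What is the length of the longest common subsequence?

   ''  c  a  b  c  c  c  c  a  b
''  0  0  0  0  0  0  0  0  0  0
 c  0  1  1  1  1  1  1  1  1  1
 b  0  1  1  2  2  2  2  2  2  2
 b  0  1  1  2  2  2  2  2  2  3
 b  0  1  1  2  2  2  2  2  2  3
 b  0  1  1  2  2  2  2  2  2  3
 c  0  1  1  2  3  3  3  3  3  3
 c  0  1  1  2  3  4  4  4  4  4
 c  0  1  1  2  3  4  5  5  5  5

5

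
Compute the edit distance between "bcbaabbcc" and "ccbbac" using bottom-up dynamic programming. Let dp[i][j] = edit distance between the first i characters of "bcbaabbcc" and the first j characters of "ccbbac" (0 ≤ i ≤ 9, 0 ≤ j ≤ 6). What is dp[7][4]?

4

   ''  c  c  b  b  a  c
''  0  1  2  3  4  5  6
 b  1  1  2  2  3  4  5
 c  2  1  1  2  3  4  4
 b  3  2  2  1  2  3  4
 a  4  3  3  2  2  2  3
 a  5  4  4  3  3  2  3
 b  6  5  5  4  3  3  3
 b  7  6  6  5  4  4  4
 c  8  7  6  6  5  5  4
 c  9  8  7  7  6  6  5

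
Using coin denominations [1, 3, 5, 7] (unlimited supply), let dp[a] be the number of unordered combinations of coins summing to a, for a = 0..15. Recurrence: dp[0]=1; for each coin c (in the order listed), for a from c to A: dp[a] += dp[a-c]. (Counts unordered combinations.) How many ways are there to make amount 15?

after  coin     0     1     2     3     4     5     6     7     8     9    10    11    12    13    14    15
          1     1     1     1     1     1     1     1     1     1     1     1     1     1     1     1     1
          3     1     1     1     2     2     2     3     3     3     4     4     4     5     5     5     6
          5     1     1     1     2     2     3     4     4     5     6     7     8     9    10    11    13
          7     1     1     1     2     2     3     4     5     6     7     9    10    12    14    16    19

19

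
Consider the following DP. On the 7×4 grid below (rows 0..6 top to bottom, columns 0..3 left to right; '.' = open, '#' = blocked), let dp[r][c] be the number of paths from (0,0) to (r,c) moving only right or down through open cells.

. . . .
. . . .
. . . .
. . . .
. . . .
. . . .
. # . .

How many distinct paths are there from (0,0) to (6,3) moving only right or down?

77

r\c   0   1   2   3
  0   1   1   1   1
  1   1   2   3   4
  2   1   3   6  10
  3   1   4  10  20
  4   1   5  15  35
  5   1   6  21  56
  6   1   0  21  77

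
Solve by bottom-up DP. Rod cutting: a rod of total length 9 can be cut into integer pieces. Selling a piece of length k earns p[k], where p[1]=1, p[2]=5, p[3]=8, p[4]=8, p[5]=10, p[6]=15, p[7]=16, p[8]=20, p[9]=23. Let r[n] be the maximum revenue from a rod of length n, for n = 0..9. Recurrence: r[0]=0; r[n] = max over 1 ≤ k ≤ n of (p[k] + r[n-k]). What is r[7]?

   n    0    1    2    3    4    5    6    7    8    9
r[n]    0    1    5    8   10   13   16   18   21   24

18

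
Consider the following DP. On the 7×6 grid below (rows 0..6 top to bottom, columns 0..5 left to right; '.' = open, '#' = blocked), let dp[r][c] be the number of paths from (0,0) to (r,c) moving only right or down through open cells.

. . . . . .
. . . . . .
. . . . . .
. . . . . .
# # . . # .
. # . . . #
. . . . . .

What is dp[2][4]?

r\c   0   1   2   3   4   5
  0   1   1   1   1   1   1
  1   1   2   3   4   5   6
  2   1   3   6  10  15  21
  3   1   4  10  20  35  56
  4   0   0  10  30   0  56
  5   0   0  10  40  40   0
  6   0   0  10  50  90  90

15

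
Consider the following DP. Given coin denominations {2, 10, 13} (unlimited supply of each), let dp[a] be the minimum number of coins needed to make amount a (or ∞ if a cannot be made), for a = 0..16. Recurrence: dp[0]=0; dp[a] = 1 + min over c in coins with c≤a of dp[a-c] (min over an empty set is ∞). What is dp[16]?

 a  0  1  2  3  4  5  6  7  8  9 10 11 12 13 14 15 16
dp  0  -  1  -  2  -  3  -  4  -  1  -  2  1  3  2  4
(- denotes ∞ / unreachable)

4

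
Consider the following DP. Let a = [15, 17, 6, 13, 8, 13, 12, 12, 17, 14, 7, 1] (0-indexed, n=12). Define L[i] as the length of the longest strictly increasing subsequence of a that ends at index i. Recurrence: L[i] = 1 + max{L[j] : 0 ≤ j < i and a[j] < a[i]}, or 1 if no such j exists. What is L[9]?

4

   i    0    1    2    3    4    5    6    7    8    9   10   11
a[i]   15   17    6   13    8   13   12   12   17   14    7    1
L[i]    1    2    1    2    2    3    3    3    4    4    2    1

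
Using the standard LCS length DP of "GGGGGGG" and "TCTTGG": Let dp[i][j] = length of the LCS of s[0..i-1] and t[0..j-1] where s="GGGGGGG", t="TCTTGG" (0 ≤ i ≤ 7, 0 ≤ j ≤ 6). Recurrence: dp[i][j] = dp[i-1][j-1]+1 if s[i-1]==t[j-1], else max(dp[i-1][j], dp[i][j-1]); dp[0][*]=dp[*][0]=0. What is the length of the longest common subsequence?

   ''  T  C  T  T  G  G
''  0  0  0  0  0  0  0
 G  0  0  0  0  0  1  1
 G  0  0  0  0  0  1  2
 G  0  0  0  0  0  1  2
 G  0  0  0  0  0  1  2
 G  0  0  0  0  0  1  2
 G  0  0  0  0  0  1  2
 G  0  0  0  0  0  1  2

2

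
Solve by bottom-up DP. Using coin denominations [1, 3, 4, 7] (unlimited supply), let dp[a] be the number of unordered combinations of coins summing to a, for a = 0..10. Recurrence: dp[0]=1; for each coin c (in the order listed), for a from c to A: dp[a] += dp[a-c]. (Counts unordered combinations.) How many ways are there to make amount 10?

10

after  coin     0     1     2     3     4     5     6     7     8     9    10
          1     1     1     1     1     1     1     1     1     1     1     1
          3     1     1     1     2     2     2     3     3     3     4     4
          4     1     1     1     2     3     3     4     5     6     7     8
          7     1     1     1     2     3     3     4     6     7     8    10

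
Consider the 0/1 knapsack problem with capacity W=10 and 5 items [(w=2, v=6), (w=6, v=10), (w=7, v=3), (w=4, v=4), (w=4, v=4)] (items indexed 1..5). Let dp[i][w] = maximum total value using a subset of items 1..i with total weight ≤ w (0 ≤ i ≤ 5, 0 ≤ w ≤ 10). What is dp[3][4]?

6

i\w   0   1   2   3   4   5   6   7   8   9  10
  0   0   0   0   0   0   0   0   0   0   0   0
  1   0   0   6   6   6   6   6   6   6   6   6
  2   0   0   6   6   6   6  10  10  16  16  16
  3   0   0   6   6   6   6  10  10  16  16  16
  4   0   0   6   6   6   6  10  10  16  16  16
  5   0   0   6   6   6   6  10  10  16  16  16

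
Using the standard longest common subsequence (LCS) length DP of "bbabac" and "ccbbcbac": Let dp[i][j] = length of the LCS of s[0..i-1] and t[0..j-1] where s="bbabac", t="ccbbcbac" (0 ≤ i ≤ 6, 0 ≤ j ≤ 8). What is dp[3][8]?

   ''  c  c  b  b  c  b  a  c
''  0  0  0  0  0  0  0  0  0
 b  0  0  0  1  1  1  1  1  1
 b  0  0  0  1  2  2  2  2  2
 a  0  0  0  1  2  2  2  3  3
 b  0  0  0  1  2  2  3  3  3
 a  0  0  0  1  2  2  3  4  4
 c  0  1  1  1  2  3  3  4  5

3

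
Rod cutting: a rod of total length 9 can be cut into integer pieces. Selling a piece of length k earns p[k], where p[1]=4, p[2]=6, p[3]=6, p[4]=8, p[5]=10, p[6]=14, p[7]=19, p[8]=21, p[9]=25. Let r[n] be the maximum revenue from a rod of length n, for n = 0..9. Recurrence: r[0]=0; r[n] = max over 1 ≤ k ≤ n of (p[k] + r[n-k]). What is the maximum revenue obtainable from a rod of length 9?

   n    0    1    2    3    4    5    6    7    8    9
r[n]    0    4    8   12   16   20   24   28   32   36

36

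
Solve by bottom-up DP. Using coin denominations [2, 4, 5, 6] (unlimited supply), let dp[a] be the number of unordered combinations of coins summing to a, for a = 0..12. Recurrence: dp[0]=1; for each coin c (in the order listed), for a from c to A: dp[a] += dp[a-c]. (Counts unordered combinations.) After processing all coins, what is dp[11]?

after  coin     0     1     2     3     4     5     6     7     8     9    10    11    12
          2     1     0     1     0     1     0     1     0     1     0     1     0     1
          4     1     0     1     0     2     0     2     0     3     0     3     0     4
          5     1     0     1     0     2     1     2     1     3     2     4     2     5
          6     1     0     1     0     2     1     3     1     4     2     6     3     8

3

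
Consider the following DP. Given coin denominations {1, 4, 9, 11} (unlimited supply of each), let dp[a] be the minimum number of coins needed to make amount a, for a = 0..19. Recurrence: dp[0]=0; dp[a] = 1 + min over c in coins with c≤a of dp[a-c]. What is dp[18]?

2

 a  0  1  2  3  4  5  6  7  8  9 10 11 12 13 14 15 16 17 18 19
dp  0  1  2  3  1  2  3  4  2  1  2  1  2  2  3  2  3  3  2  3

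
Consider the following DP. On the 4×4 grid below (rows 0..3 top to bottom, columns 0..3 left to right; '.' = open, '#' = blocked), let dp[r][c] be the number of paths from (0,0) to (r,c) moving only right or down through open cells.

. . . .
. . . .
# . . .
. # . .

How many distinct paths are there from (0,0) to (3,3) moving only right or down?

14

r\c   0   1   2   3
  0   1   1   1   1
  1   1   2   3   4
  2   0   2   5   9
  3   0   0   5  14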